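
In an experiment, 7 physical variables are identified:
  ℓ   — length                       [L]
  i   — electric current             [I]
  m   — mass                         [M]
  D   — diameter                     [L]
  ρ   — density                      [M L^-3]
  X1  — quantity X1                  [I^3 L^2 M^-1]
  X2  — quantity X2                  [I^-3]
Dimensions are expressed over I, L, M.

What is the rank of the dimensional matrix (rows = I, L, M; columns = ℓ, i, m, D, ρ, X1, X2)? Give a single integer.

Exponent matrix [I,L,M] × [ℓ,i,m,D,ρ,X1,X2]:
  I: [ 0  1  0  0  0  3 -3]
  L: [ 1  0  0  1 -3  2  0]
  M: [ 0  0  1  0  1 -1  0]
Echelon form has 3 nonzero rows (pivots: ℓ,i,m)

3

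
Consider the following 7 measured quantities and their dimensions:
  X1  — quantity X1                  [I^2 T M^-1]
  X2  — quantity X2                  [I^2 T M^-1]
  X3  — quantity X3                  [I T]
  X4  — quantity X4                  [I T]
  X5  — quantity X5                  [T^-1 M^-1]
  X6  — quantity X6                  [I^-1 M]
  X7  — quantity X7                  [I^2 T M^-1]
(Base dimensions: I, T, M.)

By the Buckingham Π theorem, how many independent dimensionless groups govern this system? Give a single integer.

Write exponents as rows I,T,M / cols X1,X2,X3,X4,X5,X6,X7:
  I: [ 2  2  1  1  0 -1  2]
  T: [ 1  1  1  1 -1  0  1]
  M: [-1 -1  0  0 -1  1 -1]
RREF → pivots at {X1,X3} ⇒ r = 2
Π count = n − r = 7 − 2 = 5

5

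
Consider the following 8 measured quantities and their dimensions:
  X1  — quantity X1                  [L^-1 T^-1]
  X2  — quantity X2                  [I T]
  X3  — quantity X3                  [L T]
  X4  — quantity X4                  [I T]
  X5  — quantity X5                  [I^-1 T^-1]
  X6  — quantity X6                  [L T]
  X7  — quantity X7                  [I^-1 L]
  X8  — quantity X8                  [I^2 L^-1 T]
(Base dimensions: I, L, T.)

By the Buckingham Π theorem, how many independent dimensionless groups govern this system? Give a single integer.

6

Write exponents as rows I,L,T / cols X1,X2,X3,X4,X5,X6,X7,X8:
  I: [ 0  1  0  1 -1  0 -1  2]
  L: [-1  0  1  0  0  1  1 -1]
  T: [-1  1  1  1 -1  1  0  1]
RREF → pivots at {X1,X2} ⇒ r = 2
n=8, r=2 ⇒ 6 dimensionless groups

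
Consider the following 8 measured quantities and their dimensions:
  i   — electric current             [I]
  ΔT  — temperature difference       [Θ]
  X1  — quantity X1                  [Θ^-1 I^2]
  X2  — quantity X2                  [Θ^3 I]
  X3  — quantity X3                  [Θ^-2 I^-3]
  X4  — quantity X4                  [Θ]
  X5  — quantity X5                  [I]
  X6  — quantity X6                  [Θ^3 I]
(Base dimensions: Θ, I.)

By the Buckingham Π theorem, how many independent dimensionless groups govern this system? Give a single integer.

Write exponents as rows Θ,I / cols i,ΔT,X1,X2,X3,X4,X5,X6:
  Θ: [ 0  1 -1  3 -2  1  0  3]
  I: [ 1  0  2  1 -3  0  1  1]
Echelon form has 2 nonzero rows (pivots: i,ΔT)
8 vars − rank 2 = 6 Π groups

6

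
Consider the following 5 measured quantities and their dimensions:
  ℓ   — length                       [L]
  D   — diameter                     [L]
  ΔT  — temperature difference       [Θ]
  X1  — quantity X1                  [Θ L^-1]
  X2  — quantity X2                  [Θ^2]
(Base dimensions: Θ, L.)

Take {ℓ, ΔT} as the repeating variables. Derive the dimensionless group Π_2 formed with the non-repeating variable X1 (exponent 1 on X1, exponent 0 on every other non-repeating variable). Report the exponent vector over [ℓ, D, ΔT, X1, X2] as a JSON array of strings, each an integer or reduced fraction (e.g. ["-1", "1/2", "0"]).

["1", "0", "-1", "1", "0"]

Dimensional matrix (Θ×L by ℓ×D×ΔT×X1×X2):
  Θ: [ 0  0  1  1  2]
  L: [ 1  1  0 -1  0]
Row reduction gives pivot columns ℓ,ΔT; rank = 2
Repeat: ℓ,ΔT; free: D,X1,X2
RREF:
  r0: [   1    1    0   -1    0]
  r1: [   0    0    1    1    2]
Fix exponent of X1 at 1, D at 0, X2 at 0; solve each RREF row for its pivot's exponent:
  r0: exp(ℓ) + (-1)·1 = 0 ⇒ exp(ℓ) = 1
  r1: exp(ΔT) + (1)·1 = 0 ⇒ exp(ΔT) = -1
Π_2 = ℓ · ΔT^-1 · X1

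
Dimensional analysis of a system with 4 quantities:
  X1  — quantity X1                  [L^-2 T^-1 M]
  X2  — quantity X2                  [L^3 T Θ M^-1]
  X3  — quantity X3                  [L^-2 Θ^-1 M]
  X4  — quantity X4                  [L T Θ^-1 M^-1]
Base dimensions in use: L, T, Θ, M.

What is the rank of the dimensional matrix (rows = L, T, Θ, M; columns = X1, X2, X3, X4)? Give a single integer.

Dimensional matrix (L×T×Θ×M by X1×X2×X3×X4):
  L: [-2  3 -2  1]
  T: [-1  1  0  1]
  Θ: [ 0  1 -1 -1]
  M: [ 1 -1  1 -1]
Echelon form has 3 nonzero rows (pivots: X1,X2,X3)

3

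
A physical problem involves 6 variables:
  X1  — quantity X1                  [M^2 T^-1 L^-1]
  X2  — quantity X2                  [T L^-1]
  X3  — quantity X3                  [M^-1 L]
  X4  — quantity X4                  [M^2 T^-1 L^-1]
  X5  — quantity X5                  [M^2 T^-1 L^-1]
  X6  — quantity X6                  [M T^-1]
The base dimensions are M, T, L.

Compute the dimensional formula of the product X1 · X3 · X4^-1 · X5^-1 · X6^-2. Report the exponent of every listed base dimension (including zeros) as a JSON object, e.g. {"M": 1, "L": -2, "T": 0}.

{"M": -5, "T": 3, "L": 2}

Dimensional matrix (M×T×L by X1×X2×X3×X4×X5×X6):
  M: [ 2  0 -1  2  2  1]
  T: [-1  1  0 -1 -1 -1]
  L: [-1 -1  1 -1 -1  0]
  [M]: (1)·2+(1)·-1+(-1)·2+(-1)·2+(-2)·1 = -5
  [T]: (1)·-1+(1)·0+(-1)·-1+(-1)·-1+(-2)·-1 = 3
  [L]: (1)·-1+(1)·1+(-1)·-1+(-1)·-1+(-2)·0 = 2
⇒ M^-5 T^3 L^2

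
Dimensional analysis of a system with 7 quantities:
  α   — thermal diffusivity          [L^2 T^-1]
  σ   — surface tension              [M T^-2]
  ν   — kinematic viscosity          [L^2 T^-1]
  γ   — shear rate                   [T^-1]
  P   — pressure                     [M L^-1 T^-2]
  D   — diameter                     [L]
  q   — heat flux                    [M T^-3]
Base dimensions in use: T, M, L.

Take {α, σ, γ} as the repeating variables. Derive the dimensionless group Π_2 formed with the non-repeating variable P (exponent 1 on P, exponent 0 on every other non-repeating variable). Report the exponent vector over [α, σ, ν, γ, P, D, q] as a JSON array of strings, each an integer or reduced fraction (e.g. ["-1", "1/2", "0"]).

["1/2", "-1", "0", "-1/2", "1", "0", "0"]

Write exponents as rows T,M,L / cols α,σ,ν,γ,P,D,q:
  T: [-1 -2 -1 -1 -2  0 -3]
  M: [ 0  1  0  0  1  0  1]
  L: [ 2  0  2  0 -1  1  0]
Row reduction gives pivot columns α,σ,γ; rank = 3
Pivot set = {α,σ,γ}, free = {ν,P,D,q}
RREF:
  r0: [   1    0    1    0 -1/2  1/2    0]
  r1: [   0    1    0    0    1    0    1]
  r2: [   0    0    0    1  1/2 -1/2    1]
Fix exponent of P at 1, ν at 0, D at 0, q at 0; solve each RREF row for its pivot's exponent:
  r0: exp(α) + (-1/2)·1 = 0 ⇒ exp(α) = 1/2
  r1: exp(σ) + (1)·1 = 0 ⇒ exp(σ) = -1
  r2: exp(γ) + (1/2)·1 = 0 ⇒ exp(γ) = -1/2
Π_2 = α^(1/2) · σ^-1 · γ^(-1/2) · P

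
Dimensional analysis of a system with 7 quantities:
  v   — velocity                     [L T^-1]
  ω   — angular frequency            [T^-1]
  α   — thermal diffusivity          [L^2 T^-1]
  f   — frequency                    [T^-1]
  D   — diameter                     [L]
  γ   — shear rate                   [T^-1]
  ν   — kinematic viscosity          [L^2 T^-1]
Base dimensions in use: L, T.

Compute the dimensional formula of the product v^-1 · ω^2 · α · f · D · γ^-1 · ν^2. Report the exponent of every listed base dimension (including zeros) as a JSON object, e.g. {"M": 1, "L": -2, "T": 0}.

{"L": 6, "T": -4}

Dimensional matrix (L×T by v×ω×α×f×D×γ×ν):
  L: [ 1  0  2  0  1  0  2]
  T: [-1 -1 -1 -1  0 -1 -1]
  [L]: (-1)·1+(2)·0+(1)·2+(1)·0+(1)·1+(-1)·0+(2)·2 = 6
  [T]: (-1)·-1+(2)·-1+(1)·-1+(1)·-1+(1)·0+(-1)·-1+(2)·-1 = -4
⇒ L^6 T^-4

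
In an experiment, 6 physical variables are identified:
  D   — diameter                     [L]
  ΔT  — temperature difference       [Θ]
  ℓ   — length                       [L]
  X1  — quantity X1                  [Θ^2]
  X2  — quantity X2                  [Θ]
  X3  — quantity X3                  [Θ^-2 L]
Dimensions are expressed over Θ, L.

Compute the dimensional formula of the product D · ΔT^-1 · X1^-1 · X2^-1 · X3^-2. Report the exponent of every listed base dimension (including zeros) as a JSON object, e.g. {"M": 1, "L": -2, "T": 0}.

{"Θ": 0, "L": -1}

Write exponents as rows Θ,L / cols D,ΔT,ℓ,X1,X2,X3:
  Θ: [ 0  1  0  2  1 -2]
  L: [ 1  0  1  0  0  1]
  [Θ]: (1)·0+(-1)·1+(-1)·2+(-1)·1+(-2)·-2 = 0
  [L]: (1)·1+(-1)·0+(-1)·0+(-1)·0+(-2)·1 = -1
⇒ L^-1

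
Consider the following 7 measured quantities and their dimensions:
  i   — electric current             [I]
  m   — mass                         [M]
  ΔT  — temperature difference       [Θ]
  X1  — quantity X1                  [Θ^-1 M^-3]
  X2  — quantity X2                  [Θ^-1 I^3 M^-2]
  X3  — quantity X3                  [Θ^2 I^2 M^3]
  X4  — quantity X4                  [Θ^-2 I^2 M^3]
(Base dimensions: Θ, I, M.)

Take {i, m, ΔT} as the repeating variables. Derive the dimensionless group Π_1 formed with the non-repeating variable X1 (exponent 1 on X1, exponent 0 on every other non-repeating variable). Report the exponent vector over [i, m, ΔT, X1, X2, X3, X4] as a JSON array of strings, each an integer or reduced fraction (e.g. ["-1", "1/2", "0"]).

["0", "3", "1", "1", "0", "0", "0"]

Exponent matrix [Θ,I,M] × [i,m,ΔT,X1,X2,X3,X4]:
  Θ: [ 0  0  1 -1 -1  2 -2]
  I: [ 1  0  0  0  3  2  2]
  M: [ 0  1  0 -3 -2  3  3]
Row reduction gives pivot columns i,m,ΔT; rank = 3
Repeat: i,m,ΔT; free: X1,X2,X3,X4
RREF:
  r0: [   1    0    0    0    3    2    2]
  r1: [   0    1    0   -3   -2    3    3]
  r2: [   0    0    1   -1   -1    2   -2]
Fix exponent of X1 at 1, X2 at 0, X3 at 0, X4 at 0; solve each RREF row for its pivot's exponent:
  r0: exp(i) + (0)·1 = 0 ⇒ exp(i) = 0
  r1: exp(m) + (-3)·1 = 0 ⇒ exp(m) = 3
  r2: exp(ΔT) + (-1)·1 = 0 ⇒ exp(ΔT) = 1
Π_1 = m^3 · ΔT · X1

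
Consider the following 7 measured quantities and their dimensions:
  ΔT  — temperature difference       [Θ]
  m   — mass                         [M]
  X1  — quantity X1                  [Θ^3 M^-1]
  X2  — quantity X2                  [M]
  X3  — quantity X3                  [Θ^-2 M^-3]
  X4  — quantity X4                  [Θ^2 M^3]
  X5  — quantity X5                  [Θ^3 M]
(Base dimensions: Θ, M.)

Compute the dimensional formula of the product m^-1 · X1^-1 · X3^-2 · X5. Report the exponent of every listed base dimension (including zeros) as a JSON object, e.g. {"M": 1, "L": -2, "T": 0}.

{"Θ": 4, "M": 7}

Exponent matrix [Θ,M] × [ΔT,m,X1,X2,X3,X4,X5]:
  Θ: [ 1  0  3  0 -2  2  3]
  M: [ 0  1 -1  1 -3  3  1]
  [Θ]: (-1)·0+(-1)·3+(-2)·-2+(1)·3 = 4
  [M]: (-1)·1+(-1)·-1+(-2)·-3+(1)·1 = 7
⇒ Θ^4 M^7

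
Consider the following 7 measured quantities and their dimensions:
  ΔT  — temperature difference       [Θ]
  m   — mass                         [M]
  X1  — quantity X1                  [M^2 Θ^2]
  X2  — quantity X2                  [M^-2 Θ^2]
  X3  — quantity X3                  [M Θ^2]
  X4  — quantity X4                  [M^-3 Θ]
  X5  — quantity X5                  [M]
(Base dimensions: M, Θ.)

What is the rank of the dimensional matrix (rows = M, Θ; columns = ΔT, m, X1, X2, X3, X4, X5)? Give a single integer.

2

Write exponents as rows M,Θ / cols ΔT,m,X1,X2,X3,X4,X5:
  M: [ 0  1  2 -2  1 -3  1]
  Θ: [ 1  0  2  2  2  1  0]
Row reduction gives pivot columns ΔT,m; rank = 2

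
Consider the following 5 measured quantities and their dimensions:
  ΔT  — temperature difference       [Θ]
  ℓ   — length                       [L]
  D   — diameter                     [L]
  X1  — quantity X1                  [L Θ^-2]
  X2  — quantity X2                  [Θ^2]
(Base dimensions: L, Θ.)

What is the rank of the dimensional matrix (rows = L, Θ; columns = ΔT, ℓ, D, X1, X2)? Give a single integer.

2

Write exponents as rows L,Θ / cols ΔT,ℓ,D,X1,X2:
  L: [ 0  1  1  1  0]
  Θ: [ 1  0  0 -2  2]
Echelon form has 2 nonzero rows (pivots: ΔT,ℓ)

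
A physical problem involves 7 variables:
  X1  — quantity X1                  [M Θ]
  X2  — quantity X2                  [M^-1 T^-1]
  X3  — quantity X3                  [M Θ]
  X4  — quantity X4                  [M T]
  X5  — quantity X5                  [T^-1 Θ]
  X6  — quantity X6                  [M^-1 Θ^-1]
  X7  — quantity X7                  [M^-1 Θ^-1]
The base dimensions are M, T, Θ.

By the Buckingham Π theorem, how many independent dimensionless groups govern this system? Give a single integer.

Exponent matrix [M,T,Θ] × [X1,X2,X3,X4,X5,X6,X7]:
  M: [ 1 -1  1  1  0 -1 -1]
  T: [ 0 -1  0  1 -1  0  0]
  Θ: [ 1  0  1  0  1 -1 -1]
RREF → pivots at {X1,X2} ⇒ r = 2
Π count = n − r = 7 − 2 = 5

5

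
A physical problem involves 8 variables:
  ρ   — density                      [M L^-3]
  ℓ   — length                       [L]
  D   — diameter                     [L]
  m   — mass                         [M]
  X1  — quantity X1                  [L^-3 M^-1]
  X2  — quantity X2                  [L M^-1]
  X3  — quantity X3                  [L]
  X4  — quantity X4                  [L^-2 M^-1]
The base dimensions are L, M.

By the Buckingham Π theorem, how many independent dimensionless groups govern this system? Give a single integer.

Exponent matrix [L,M] × [ρ,ℓ,D,m,X1,X2,X3,X4]:
  L: [-3  1  1  0 -3  1  1 -2]
  M: [ 1  0  0  1 -1 -1  0 -1]
RREF → pivots at {ρ,ℓ} ⇒ r = 2
Π count = n − r = 8 − 2 = 6

6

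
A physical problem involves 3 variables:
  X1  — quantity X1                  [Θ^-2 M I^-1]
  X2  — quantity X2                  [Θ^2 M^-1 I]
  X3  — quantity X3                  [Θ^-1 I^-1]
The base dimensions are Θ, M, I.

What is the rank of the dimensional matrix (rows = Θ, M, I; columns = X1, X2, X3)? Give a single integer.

Exponent matrix [Θ,M,I] × [X1,X2,X3]:
  Θ: [-2  2 -1]
  M: [ 1 -1  0]
  I: [-1  1 -1]
Echelon form has 2 nonzero rows (pivots: X1,X3)

2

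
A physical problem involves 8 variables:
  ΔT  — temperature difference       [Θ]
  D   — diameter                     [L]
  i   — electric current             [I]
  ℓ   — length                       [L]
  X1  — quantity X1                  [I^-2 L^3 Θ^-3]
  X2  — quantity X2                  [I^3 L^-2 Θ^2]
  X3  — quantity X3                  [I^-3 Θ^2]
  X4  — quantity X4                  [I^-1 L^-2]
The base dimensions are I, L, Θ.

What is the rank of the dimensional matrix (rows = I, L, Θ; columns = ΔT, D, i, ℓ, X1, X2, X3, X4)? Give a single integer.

Exponent matrix [I,L,Θ] × [ΔT,D,i,ℓ,X1,X2,X3,X4]:
  I: [ 0  0  1  0 -2  3 -3 -1]
  L: [ 0  1  0  1  3 -2  0 -2]
  Θ: [ 1  0  0  0 -3  2  2  0]
Row reduction gives pivot columns ΔT,D,i; rank = 3

3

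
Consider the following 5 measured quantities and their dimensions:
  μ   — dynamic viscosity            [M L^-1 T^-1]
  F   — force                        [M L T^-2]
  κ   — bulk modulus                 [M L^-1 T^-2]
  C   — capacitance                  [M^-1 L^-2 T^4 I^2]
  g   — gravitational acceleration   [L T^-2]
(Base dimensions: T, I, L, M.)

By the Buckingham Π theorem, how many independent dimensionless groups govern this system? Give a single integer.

1

Dimensional matrix (T×I×L×M by μ×F×κ×C×g):
  T: [-1 -2 -2  4 -2]
  I: [ 0  0  0  2  0]
  L: [-1  1 -1 -2  1]
  M: [ 1  1  1 -1  0]
Echelon form has 4 nonzero rows (pivots: μ,F,κ,C)
Π count = n − r = 5 − 4 = 1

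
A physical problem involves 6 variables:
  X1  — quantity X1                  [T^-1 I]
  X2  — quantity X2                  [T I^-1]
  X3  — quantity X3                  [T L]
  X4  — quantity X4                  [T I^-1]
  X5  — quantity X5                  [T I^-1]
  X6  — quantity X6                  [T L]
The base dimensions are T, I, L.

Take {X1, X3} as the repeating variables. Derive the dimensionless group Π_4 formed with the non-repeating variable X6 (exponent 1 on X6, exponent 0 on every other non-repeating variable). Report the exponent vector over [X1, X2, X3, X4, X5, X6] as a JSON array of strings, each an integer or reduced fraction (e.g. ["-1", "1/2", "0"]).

Exponent matrix [T,I,L] × [X1,X2,X3,X4,X5,X6]:
  T: [-1  1  1  1  1  1]
  I: [ 1 -1  0 -1 -1  0]
  L: [ 0  0  1  0  0  1]
Row reduction gives pivot columns X1,X3; rank = 2
Repeat: X1,X3; free: X2,X4,X5,X6
RREF:
  r0: [   1   -1    0   -1   -1    0]
  r1: [   0    0    1    0    0    1]
  r2: [   0    0    0    0    0    0]
Fix exponent of X6 at 1, X2 at 0, X4 at 0, X5 at 0; solve each RREF row for its pivot's exponent:
  r0: exp(X1) + (0)·1 = 0 ⇒ exp(X1) = 0
  r1: exp(X3) + (1)·1 = 0 ⇒ exp(X3) = -1
Π_4 = X3^-1 · X6

["0", "0", "-1", "0", "0", "1"]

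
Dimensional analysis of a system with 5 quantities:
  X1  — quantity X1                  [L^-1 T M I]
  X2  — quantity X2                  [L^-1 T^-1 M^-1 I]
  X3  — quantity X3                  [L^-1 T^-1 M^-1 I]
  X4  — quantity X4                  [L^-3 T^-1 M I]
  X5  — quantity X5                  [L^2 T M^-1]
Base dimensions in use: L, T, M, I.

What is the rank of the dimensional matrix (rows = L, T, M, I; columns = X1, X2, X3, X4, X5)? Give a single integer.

3

Write exponents as rows L,T,M,I / cols X1,X2,X3,X4,X5:
  L: [-1 -1 -1 -3  2]
  T: [ 1 -1 -1 -1  1]
  M: [ 1 -1 -1  1 -1]
  I: [ 1  1  1  1  0]
RREF → pivots at {X1,X2,X4} ⇒ r = 3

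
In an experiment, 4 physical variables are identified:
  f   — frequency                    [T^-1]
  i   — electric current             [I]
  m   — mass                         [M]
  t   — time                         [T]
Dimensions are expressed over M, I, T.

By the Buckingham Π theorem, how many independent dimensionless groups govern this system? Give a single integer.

Dimensional matrix (M×I×T by f×i×m×t):
  M: [ 0  0  1  0]
  I: [ 0  1  0  0]
  T: [-1  0  0  1]
Echelon form has 3 nonzero rows (pivots: f,i,m)
4 vars − rank 3 = 1 Π group

1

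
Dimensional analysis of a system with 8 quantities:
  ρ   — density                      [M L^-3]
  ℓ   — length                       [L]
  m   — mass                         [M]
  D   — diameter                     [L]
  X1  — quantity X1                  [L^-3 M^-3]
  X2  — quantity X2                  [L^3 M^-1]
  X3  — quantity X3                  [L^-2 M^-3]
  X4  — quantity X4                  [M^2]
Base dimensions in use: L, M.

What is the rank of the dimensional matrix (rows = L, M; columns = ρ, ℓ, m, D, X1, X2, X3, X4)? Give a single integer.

Exponent matrix [L,M] × [ρ,ℓ,m,D,X1,X2,X3,X4]:
  L: [-3  1  0  1 -3  3 -2  0]
  M: [ 1  0  1  0 -3 -1 -3  2]
Row reduction gives pivot columns ρ,ℓ; rank = 2

2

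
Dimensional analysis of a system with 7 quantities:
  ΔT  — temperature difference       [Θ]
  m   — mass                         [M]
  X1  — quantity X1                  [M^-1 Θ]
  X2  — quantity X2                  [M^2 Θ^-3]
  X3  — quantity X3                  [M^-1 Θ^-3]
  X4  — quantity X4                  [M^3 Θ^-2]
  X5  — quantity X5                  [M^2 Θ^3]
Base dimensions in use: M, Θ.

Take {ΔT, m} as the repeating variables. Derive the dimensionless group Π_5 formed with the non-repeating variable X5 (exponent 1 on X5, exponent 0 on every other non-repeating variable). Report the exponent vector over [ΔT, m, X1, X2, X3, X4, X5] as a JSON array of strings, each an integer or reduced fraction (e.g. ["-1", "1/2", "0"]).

["-3", "-2", "0", "0", "0", "0", "1"]

Write exponents as rows M,Θ / cols ΔT,m,X1,X2,X3,X4,X5:
  M: [ 0  1 -1  2 -1  3  2]
  Θ: [ 1  0  1 -3 -3 -2  3]
RREF → pivots at {ΔT,m} ⇒ r = 2
Repeat: ΔT,m; free: X1,X2,X3,X4,X5
RREF:
  r0: [   1    0    1   -3   -3   -2    3]
  r1: [   0    1   -1    2   -1    3    2]
Fix exponent of X5 at 1, X1 at 0, X2 at 0, X3 at 0, X4 at 0; solve each RREF row for its pivot's exponent:
  r0: exp(ΔT) + (3)·1 = 0 ⇒ exp(ΔT) = -3
  r1: exp(m) + (2)·1 = 0 ⇒ exp(m) = -2
Π_5 = ΔT^-3 · m^-2 · X5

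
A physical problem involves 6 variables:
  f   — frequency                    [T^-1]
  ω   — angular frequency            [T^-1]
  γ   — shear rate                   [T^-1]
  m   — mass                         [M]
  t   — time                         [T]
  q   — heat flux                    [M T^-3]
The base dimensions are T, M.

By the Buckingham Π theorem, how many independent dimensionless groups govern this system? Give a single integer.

4

Dimensional matrix (T×M by f×ω×γ×m×t×q):
  T: [-1 -1 -1  0  1 -3]
  M: [ 0  0  0  1  0  1]
RREF → pivots at {f,m} ⇒ r = 2
6 vars − rank 2 = 4 Π groups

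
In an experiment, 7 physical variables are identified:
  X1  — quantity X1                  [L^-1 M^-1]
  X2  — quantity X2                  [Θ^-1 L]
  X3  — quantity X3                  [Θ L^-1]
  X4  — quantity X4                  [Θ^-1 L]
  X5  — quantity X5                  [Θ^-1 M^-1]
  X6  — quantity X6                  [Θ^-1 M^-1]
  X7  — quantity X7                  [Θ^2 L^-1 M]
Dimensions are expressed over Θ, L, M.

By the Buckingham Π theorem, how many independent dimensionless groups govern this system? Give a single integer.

Exponent matrix [Θ,L,M] × [X1,X2,X3,X4,X5,X6,X7]:
  Θ: [ 0 -1  1 -1 -1 -1  2]
  L: [-1  1 -1  1  0  0 -1]
  M: [-1  0  0  0 -1 -1  1]
RREF → pivots at {X1,X2} ⇒ r = 2
Π count = n − r = 7 − 2 = 5

5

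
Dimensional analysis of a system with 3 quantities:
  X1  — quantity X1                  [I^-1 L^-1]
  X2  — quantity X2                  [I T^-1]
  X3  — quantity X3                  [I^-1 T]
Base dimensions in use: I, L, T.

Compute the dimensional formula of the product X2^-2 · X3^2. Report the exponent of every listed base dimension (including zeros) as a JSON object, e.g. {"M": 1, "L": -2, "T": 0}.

Dimensional matrix (I×L×T by X1×X2×X3):
  I: [-1  1 -1]
  L: [-1  0  0]
  T: [ 0 -1  1]
  [I]: (-2)·1+(2)·-1 = -4
  [L]: (-2)·0+(2)·0 = 0
  [T]: (-2)·-1+(2)·1 = 4
⇒ I^-4 T^4

{"I": -4, "L": 0, "T": 4}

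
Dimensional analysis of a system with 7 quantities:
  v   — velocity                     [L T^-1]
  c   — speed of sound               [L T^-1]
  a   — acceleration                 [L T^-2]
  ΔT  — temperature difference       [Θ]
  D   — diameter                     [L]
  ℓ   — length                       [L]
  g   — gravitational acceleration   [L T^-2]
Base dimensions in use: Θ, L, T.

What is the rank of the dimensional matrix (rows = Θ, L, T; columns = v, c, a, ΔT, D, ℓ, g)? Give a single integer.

Write exponents as rows Θ,L,T / cols v,c,a,ΔT,D,ℓ,g:
  Θ: [ 0  0  0  1  0  0  0]
  L: [ 1  1  1  0  1  1  1]
  T: [-1 -1 -2  0  0  0 -2]
RREF → pivots at {v,a,ΔT} ⇒ r = 3

3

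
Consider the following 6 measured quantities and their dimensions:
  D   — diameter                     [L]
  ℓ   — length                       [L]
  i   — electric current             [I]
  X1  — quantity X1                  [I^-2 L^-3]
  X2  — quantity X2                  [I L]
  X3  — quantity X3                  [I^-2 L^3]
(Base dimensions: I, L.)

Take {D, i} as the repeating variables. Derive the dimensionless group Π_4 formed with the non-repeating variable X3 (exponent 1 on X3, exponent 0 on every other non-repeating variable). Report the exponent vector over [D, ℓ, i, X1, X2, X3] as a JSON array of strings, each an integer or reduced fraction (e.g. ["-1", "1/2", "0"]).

Exponent matrix [I,L] × [D,ℓ,i,X1,X2,X3]:
  I: [ 0  0  1 -2  1 -2]
  L: [ 1  1  0 -3  1  3]
Echelon form has 2 nonzero rows (pivots: D,i)
Pivot set = {D,i}, free = {ℓ,X1,X2,X3}
RREF:
  r0: [   1    1    0   -3    1    3]
  r1: [   0    0    1   -2    1   -2]
Fix exponent of X3 at 1, ℓ at 0, X1 at 0, X2 at 0; solve each RREF row for its pivot's exponent:
  r0: exp(D) + (3)·1 = 0 ⇒ exp(D) = -3
  r1: exp(i) + (-2)·1 = 0 ⇒ exp(i) = 2
Π_4 = D^-3 · i^2 · X3

["-3", "0", "2", "0", "0", "1"]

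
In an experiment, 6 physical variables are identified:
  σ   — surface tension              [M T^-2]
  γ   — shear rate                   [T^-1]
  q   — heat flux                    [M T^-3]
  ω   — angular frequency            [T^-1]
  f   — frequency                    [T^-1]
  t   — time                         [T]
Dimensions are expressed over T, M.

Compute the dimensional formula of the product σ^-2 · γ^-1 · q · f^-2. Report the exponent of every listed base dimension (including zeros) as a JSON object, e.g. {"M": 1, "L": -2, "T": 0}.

{"T": 4, "M": -1}

Write exponents as rows T,M / cols σ,γ,q,ω,f,t:
  T: [-2 -1 -3 -1 -1  1]
  M: [ 1  0  1  0  0  0]
  [T]: (-2)·-2+(-1)·-1+(1)·-3+(-2)·-1 = 4
  [M]: (-2)·1+(-1)·0+(1)·1+(-2)·0 = -1
⇒ T^4 M^-1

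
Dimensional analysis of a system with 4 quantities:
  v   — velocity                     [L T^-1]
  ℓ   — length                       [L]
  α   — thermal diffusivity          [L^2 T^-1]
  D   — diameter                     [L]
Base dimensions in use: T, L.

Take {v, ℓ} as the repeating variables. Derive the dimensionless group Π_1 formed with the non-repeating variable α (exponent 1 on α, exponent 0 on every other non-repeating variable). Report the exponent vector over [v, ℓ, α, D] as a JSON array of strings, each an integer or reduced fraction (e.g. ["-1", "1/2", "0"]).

Dimensional matrix (T×L by v×ℓ×α×D):
  T: [-1  0 -1  0]
  L: [ 1  1  2  1]
RREF → pivots at {v,ℓ} ⇒ r = 2
Repeat: v,ℓ; free: α,D
RREF:
  r0: [   1    0    1    0]
  r1: [   0    1    1    1]
Fix exponent of α at 1, D at 0; solve each RREF row for its pivot's exponent:
  r0: exp(v) + (1)·1 = 0 ⇒ exp(v) = -1
  r1: exp(ℓ) + (1)·1 = 0 ⇒ exp(ℓ) = -1
Π_1 = v^-1 · ℓ^-1 · α

["-1", "-1", "1", "0"]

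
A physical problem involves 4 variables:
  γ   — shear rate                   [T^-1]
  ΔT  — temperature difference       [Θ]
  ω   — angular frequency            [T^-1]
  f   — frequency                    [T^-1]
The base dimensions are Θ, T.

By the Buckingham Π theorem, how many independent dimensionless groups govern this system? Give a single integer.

Dimensional matrix (Θ×T by γ×ΔT×ω×f):
  Θ: [ 0  1  0  0]
  T: [-1  0 -1 -1]
Row reduction gives pivot columns γ,ΔT; rank = 2
Π count = n − r = 4 − 2 = 2

2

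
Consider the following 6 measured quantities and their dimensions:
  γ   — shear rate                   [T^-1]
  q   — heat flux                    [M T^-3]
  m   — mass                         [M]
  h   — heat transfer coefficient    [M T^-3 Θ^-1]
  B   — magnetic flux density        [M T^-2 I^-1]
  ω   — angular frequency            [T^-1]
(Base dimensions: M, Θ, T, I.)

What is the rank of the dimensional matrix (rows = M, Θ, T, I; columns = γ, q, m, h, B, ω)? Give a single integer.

Exponent matrix [M,Θ,T,I] × [γ,q,m,h,B,ω]:
  M: [ 0  1  1  1  1  0]
  Θ: [ 0  0  0 -1  0  0]
  T: [-1 -3  0 -3 -2 -1]
  I: [ 0  0  0  0 -1  0]
RREF → pivots at {γ,q,h,B} ⇒ r = 4

4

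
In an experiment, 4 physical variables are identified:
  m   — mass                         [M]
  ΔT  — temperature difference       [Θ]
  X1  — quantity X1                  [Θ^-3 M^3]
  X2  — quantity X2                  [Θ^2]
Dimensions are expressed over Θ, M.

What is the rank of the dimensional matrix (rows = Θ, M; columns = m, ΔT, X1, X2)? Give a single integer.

Dimensional matrix (Θ×M by m×ΔT×X1×X2):
  Θ: [ 0  1 -3  2]
  M: [ 1  0  3  0]
Echelon form has 2 nonzero rows (pivots: m,ΔT)

2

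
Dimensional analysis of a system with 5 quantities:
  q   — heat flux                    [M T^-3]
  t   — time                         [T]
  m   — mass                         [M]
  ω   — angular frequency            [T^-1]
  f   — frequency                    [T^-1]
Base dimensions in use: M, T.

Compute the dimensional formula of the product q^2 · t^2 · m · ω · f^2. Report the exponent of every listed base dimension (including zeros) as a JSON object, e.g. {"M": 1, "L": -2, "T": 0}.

{"M": 3, "T": -7}

Dimensional matrix (M×T by q×t×m×ω×f):
  M: [ 1  0  1  0  0]
  T: [-3  1  0 -1 -1]
  [M]: (2)·1+(2)·0+(1)·1+(1)·0+(2)·0 = 3
  [T]: (2)·-3+(2)·1+(1)·0+(1)·-1+(2)·-1 = -7
⇒ M^3 T^-7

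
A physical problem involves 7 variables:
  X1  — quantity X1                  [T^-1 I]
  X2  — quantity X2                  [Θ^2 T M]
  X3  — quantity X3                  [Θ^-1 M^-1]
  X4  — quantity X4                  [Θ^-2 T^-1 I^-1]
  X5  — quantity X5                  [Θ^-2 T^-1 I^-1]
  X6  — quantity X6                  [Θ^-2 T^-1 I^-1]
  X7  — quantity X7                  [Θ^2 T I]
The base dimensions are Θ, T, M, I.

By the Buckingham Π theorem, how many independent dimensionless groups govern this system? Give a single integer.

Write exponents as rows Θ,T,M,I / cols X1,X2,X3,X4,X5,X6,X7:
  Θ: [ 0  2 -1 -2 -2 -2  2]
  T: [-1  1  0 -1 -1 -1  1]
  M: [ 0  1 -1  0  0  0  0]
  I: [ 1  0  0 -1 -1 -1  1]
Echelon form has 3 nonzero rows (pivots: X1,X2,X3)
7 vars − rank 3 = 4 Π groups

4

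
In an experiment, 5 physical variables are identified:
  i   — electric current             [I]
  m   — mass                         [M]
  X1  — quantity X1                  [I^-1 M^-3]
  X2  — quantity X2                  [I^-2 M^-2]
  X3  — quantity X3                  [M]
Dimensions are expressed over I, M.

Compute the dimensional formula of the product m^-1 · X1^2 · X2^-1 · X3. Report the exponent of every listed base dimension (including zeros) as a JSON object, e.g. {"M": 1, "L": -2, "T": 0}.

{"I": 0, "M": -4}

Exponent matrix [I,M] × [i,m,X1,X2,X3]:
  I: [ 1  0 -1 -2  0]
  M: [ 0  1 -3 -2  1]
  [I]: (-1)·0+(2)·-1+(-1)·-2+(1)·0 = 0
  [M]: (-1)·1+(2)·-3+(-1)·-2+(1)·1 = -4
⇒ M^-4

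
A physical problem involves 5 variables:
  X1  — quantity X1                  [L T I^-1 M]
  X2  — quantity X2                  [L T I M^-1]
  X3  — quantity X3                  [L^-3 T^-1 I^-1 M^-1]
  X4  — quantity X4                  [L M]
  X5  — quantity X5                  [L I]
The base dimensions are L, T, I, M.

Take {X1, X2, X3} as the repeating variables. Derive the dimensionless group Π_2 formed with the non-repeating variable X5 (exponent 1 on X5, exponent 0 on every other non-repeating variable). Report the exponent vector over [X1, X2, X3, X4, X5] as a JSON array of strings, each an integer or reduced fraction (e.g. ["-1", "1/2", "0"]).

Dimensional matrix (L×T×I×M by X1×X2×X3×X4×X5):
  L: [ 1  1 -3  1  1]
  T: [ 1  1 -1  0  0]
  I: [-1  1 -1  0  1]
  M: [ 1 -1 -1  1  0]
Row reduction gives pivot columns X1,X2,X3; rank = 3
Pivot set = {X1,X2,X3}, free = {X4,X5}
RREF:
  r0: [   1    0    0    0 -1/2]
  r1: [   0    1    0 -1/2    0]
  r2: [   0    0    1 -1/2 -1/2]
  r3: [   0    0    0    0    0]
Fix exponent of X5 at 1, X4 at 0; solve each RREF row for its pivot's exponent:
  r0: exp(X1) + (-1/2)·1 = 0 ⇒ exp(X1) = 1/2
  r1: exp(X2) + (0)·1 = 0 ⇒ exp(X2) = 0
  r2: exp(X3) + (-1/2)·1 = 0 ⇒ exp(X3) = 1/2
Π_2 = X1^(1/2) · X3^(1/2) · X5

["1/2", "0", "1/2", "0", "1"]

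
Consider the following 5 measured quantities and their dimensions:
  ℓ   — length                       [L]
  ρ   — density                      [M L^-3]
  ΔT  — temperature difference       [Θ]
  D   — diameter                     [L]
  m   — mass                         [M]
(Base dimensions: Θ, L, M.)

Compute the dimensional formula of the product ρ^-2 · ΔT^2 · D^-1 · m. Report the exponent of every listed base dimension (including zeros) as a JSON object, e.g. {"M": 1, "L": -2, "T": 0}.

{"Θ": 2, "L": 5, "M": -1}

Exponent matrix [Θ,L,M] × [ℓ,ρ,ΔT,D,m]:
  Θ: [ 0  0  1  0  0]
  L: [ 1 -3  0  1  0]
  M: [ 0  1  0  0  1]
  [Θ]: (-2)·0+(2)·1+(-1)·0+(1)·0 = 2
  [L]: (-2)·-3+(2)·0+(-1)·1+(1)·0 = 5
  [M]: (-2)·1+(2)·0+(-1)·0+(1)·1 = -1
⇒ Θ^2 L^5 M^-1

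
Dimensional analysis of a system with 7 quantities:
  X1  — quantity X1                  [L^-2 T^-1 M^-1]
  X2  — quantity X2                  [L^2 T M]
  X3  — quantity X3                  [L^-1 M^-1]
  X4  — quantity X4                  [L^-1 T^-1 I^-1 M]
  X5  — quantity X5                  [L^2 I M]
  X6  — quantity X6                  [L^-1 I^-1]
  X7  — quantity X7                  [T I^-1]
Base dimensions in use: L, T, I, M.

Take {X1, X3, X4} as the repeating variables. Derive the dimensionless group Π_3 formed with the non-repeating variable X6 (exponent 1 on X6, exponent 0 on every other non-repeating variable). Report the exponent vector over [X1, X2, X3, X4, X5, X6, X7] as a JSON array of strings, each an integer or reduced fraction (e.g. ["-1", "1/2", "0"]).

Write exponents as rows L,T,I,M / cols X1,X2,X3,X4,X5,X6,X7:
  L: [-2  2 -1 -1  2 -1  0]
  T: [-1  1  0 -1  0  0  1]
  I: [ 0  0  0 -1  1 -1 -1]
  M: [-1  1 -1  1  1  0  0]
RREF → pivots at {X1,X3,X4} ⇒ r = 3
Pivot set = {X1,X3,X4}, free = {X2,X5,X6,X7}
RREF:
  r0: [   1   -1    0    0    1   -1   -2]
  r1: [   0    0    1    0   -3    2    3]
  r2: [   0    0    0    1   -1    1    1]
  r3: [   0    0    0    0    0    0    0]
Fix exponent of X6 at 1, X2 at 0, X5 at 0, X7 at 0; solve each RREF row for its pivot's exponent:
  r0: exp(X1) + (-1)·1 = 0 ⇒ exp(X1) = 1
  r1: exp(X3) + (2)·1 = 0 ⇒ exp(X3) = -2
  r2: exp(X4) + (1)·1 = 0 ⇒ exp(X4) = -1
Π_3 = X1 · X3^-2 · X4^-1 · X6

["1", "0", "-2", "-1", "0", "1", "0"]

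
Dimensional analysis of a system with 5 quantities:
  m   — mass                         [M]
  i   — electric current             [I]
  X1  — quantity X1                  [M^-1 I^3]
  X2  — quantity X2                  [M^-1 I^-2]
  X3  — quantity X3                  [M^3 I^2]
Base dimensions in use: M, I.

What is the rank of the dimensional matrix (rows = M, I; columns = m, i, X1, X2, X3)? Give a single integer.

Exponent matrix [M,I] × [m,i,X1,X2,X3]:
  M: [ 1  0 -1 -1  3]
  I: [ 0  1  3 -2  2]
RREF → pivots at {m,i} ⇒ r = 2

2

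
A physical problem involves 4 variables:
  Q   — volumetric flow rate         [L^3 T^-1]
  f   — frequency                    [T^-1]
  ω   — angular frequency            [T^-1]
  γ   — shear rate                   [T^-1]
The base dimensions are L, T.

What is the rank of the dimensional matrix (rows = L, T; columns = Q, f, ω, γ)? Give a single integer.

2

Dimensional matrix (L×T by Q×f×ω×γ):
  L: [ 3  0  0  0]
  T: [-1 -1 -1 -1]
RREF → pivots at {Q,f} ⇒ r = 2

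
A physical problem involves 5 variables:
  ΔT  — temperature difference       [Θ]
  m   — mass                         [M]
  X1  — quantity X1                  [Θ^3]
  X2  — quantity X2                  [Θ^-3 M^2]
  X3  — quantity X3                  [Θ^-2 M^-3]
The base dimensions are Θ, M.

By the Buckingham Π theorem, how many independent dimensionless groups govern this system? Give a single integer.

Exponent matrix [Θ,M] × [ΔT,m,X1,X2,X3]:
  Θ: [ 1  0  3 -3 -2]
  M: [ 0  1  0  2 -3]
Echelon form has 2 nonzero rows (pivots: ΔT,m)
n=5, r=2 ⇒ 3 dimensionless groups

3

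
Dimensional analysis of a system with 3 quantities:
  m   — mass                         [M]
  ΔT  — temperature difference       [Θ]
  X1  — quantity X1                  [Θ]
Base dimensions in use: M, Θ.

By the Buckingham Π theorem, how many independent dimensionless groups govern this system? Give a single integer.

1

Write exponents as rows M,Θ / cols m,ΔT,X1:
  M: [ 1  0  0]
  Θ: [ 0  1  1]
RREF → pivots at {m,ΔT} ⇒ r = 2
Π count = n − r = 3 − 2 = 1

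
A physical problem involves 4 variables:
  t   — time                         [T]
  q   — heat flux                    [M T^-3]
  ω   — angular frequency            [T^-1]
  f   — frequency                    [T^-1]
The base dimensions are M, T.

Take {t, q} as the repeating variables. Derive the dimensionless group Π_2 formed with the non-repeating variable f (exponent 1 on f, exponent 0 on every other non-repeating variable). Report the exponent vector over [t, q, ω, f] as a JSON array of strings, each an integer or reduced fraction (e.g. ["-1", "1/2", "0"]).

["1", "0", "0", "1"]

Exponent matrix [M,T] × [t,q,ω,f]:
  M: [ 0  1  0  0]
  T: [ 1 -3 -1 -1]
Echelon form has 2 nonzero rows (pivots: t,q)
Repeat: t,q; free: ω,f
RREF:
  r0: [   1    0   -1   -1]
  r1: [   0    1    0    0]
Fix exponent of f at 1, ω at 0; solve each RREF row for its pivot's exponent:
  r0: exp(t) + (-1)·1 = 0 ⇒ exp(t) = 1
  r1: exp(q) + (0)·1 = 0 ⇒ exp(q) = 0
Π_2 = t · f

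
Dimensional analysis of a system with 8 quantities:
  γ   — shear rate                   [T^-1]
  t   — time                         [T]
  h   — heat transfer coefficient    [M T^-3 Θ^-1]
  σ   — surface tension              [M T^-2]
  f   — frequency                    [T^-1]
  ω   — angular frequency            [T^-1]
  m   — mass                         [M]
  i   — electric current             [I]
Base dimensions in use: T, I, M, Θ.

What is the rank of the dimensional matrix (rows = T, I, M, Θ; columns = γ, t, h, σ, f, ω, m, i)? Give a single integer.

Exponent matrix [T,I,M,Θ] × [γ,t,h,σ,f,ω,m,i]:
  T: [-1  1 -3 -2 -1 -1  0  0]
  I: [ 0  0  0  0  0  0  0  1]
  M: [ 0  0  1  1  0  0  1  0]
  Θ: [ 0  0 -1  0  0  0  0  0]
Echelon form has 4 nonzero rows (pivots: γ,h,σ,i)

4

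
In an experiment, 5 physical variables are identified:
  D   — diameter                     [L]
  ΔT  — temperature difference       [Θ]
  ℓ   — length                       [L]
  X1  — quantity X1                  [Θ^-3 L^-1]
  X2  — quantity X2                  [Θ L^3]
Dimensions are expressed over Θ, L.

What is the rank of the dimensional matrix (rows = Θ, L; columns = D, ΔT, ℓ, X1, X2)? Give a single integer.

Exponent matrix [Θ,L] × [D,ΔT,ℓ,X1,X2]:
  Θ: [ 0  1  0 -3  1]
  L: [ 1  0  1 -1  3]
Echelon form has 2 nonzero rows (pivots: D,ΔT)

2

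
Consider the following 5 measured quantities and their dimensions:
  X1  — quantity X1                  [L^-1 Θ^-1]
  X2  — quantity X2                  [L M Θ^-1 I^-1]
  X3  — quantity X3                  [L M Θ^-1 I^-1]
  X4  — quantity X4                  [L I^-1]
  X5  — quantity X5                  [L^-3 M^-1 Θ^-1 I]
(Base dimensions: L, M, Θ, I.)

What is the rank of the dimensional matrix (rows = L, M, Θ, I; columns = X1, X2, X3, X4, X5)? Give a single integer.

3

Write exponents as rows L,M,Θ,I / cols X1,X2,X3,X4,X5:
  L: [-1  1  1  1 -3]
  M: [ 0  1  1  0 -1]
  Θ: [-1 -1 -1  0 -1]
  I: [ 0 -1 -1 -1  1]
Echelon form has 3 nonzero rows (pivots: X1,X2,X4)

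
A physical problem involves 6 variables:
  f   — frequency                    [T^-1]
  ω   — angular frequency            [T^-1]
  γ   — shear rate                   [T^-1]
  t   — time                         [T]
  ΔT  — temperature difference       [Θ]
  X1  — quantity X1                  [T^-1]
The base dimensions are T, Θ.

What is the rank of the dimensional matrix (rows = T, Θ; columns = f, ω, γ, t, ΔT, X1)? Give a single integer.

Exponent matrix [T,Θ] × [f,ω,γ,t,ΔT,X1]:
  T: [-1 -1 -1  1  0 -1]
  Θ: [ 0  0  0  0  1  0]
RREF → pivots at {f,ΔT} ⇒ r = 2

2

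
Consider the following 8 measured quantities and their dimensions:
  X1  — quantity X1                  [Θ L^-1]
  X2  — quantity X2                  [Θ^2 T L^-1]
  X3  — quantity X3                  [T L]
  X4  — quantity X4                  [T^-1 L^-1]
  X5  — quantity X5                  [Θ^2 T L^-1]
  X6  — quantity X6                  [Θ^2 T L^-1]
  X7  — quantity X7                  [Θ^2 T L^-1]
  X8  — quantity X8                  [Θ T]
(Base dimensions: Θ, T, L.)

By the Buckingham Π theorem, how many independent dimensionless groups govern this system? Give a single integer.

Write exponents as rows Θ,T,L / cols X1,X2,X3,X4,X5,X6,X7,X8:
  Θ: [ 1  2  0  0  2  2  2  1]
  T: [ 0  1  1 -1  1  1  1  1]
  L: [-1 -1  1 -1 -1 -1 -1  0]
Echelon form has 2 nonzero rows (pivots: X1,X2)
n=8, r=2 ⇒ 6 dimensionless groups

6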